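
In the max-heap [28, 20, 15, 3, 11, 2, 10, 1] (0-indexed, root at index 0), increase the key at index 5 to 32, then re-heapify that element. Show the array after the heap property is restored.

[32, 20, 28, 3, 11, 15, 10, 1]

set index 5 from 2 to 32 → [28, 20, 15, 3, 11, 32, 10, 1]
32 > parent 15 at index 2, swap → [28, 20, 32, 3, 11, 15, 10, 1]
32 > parent 28 at index 0, swap → [32, 20, 28, 3, 11, 15, 10, 1]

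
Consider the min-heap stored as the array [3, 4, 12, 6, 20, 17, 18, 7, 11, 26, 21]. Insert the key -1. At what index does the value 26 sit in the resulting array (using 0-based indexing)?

append -1 at index 11 → [3, 4, 12, 6, 20, 17, 18, 7, 11, 26, 21, -1]
-1 < parent 17 at index 5, swap → [3, 4, 12, 6, 20, -1, 18, 7, 11, 26, 21, 17]
-1 < parent 12 at index 2, swap → [3, 4, -1, 6, 20, 12, 18, 7, 11, 26, 21, 17]
-1 < parent 3 at index 0, swap → [-1, 4, 3, 6, 20, 12, 18, 7, 11, 26, 21, 17]
resulting array: [-1, 4, 3, 6, 20, 12, 18, 7, 11, 26, 21, 17]

9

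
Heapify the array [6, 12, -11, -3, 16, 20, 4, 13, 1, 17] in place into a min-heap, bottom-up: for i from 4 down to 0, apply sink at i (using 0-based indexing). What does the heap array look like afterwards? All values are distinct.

sift down from index 4: already satisfies heap property
sift down from index 3: already satisfies heap property
sift down from index 2: already satisfies heap property
sift down from index 1:
  12 vs smaller child -3 at index 3, swap → [6, -3, -11, 12, 16, 20, 4, 13, 1, 17]
  12 vs smaller child 1 at index 8, swap → [6, -3, -11, 1, 16, 20, 4, 13, 12, 17]
sift down from index 0:
  6 vs smaller child -11 at index 2, swap → [-11, -3, 6, 1, 16, 20, 4, 13, 12, 17]
  6 vs smaller child 4 at index 6, swap → [-11, -3, 4, 1, 16, 20, 6, 13, 12, 17]

[-11, -3, 4, 1, 16, 20, 6, 13, 12, 17]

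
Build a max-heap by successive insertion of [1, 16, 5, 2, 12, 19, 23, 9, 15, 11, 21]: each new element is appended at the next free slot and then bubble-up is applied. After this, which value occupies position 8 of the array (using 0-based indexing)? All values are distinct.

Insert 1:
  append 1 at index 0 → [1] (no swap needed)
Insert 16:
  append 16 at index 1 → [1, 16]
  16 > parent 1 at index 0, swap → [16, 1]
Insert 5:
  append 5 at index 2 → [16, 1, 5] (no swap needed)
Insert 2:
  append 2 at index 3 → [16, 1, 5, 2]
  2 > parent 1 at index 1, swap → [16, 2, 5, 1]
Insert 12:
  append 12 at index 4 → [16, 2, 5, 1, 12]
  12 > parent 2 at index 1, swap → [16, 12, 5, 1, 2]
Insert 19:
  append 19 at index 5 → [16, 12, 5, 1, 2, 19]
  19 > parent 5 at index 2, swap → [16, 12, 19, 1, 2, 5]
  19 > parent 16 at index 0, swap → [19, 12, 16, 1, 2, 5]
Insert 23:
  append 23 at index 6 → [19, 12, 16, 1, 2, 5, 23]
  23 > parent 16 at index 2, swap → [19, 12, 23, 1, 2, 5, 16]
  23 > parent 19 at index 0, swap → [23, 12, 19, 1, 2, 5, 16]
Insert 9:
  append 9 at index 7 → [23, 12, 19, 1, 2, 5, 16, 9]
  9 > parent 1 at index 3, swap → [23, 12, 19, 9, 2, 5, 16, 1]
Insert 15:
  append 15 at index 8 → [23, 12, 19, 9, 2, 5, 16, 1, 15]
  15 > parent 9 at index 3, swap → [23, 12, 19, 15, 2, 5, 16, 1, 9]
  15 > parent 12 at index 1, swap → [23, 15, 19, 12, 2, 5, 16, 1, 9]
Insert 11:
  append 11 at index 9 → [23, 15, 19, 12, 2, 5, 16, 1, 9, 11]
  11 > parent 2 at index 4, swap → [23, 15, 19, 12, 11, 5, 16, 1, 9, 2]
Insert 21:
  append 21 at index 10 → [23, 15, 19, 12, 11, 5, 16, 1, 9, 2, 21]
  21 > parent 11 at index 4, swap → [23, 15, 19, 12, 21, 5, 16, 1, 9, 2, 11]
  21 > parent 15 at index 1, swap → [23, 21, 19, 12, 15, 5, 16, 1, 9, 2, 11]
resulting array: [23, 21, 19, 12, 15, 5, 16, 1, 9, 2, 11]

9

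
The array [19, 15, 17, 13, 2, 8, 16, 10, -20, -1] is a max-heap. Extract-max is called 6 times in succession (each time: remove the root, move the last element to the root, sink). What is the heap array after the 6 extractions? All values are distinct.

extract-max #1 returns 19:
  remove root 19; move last element -1 to root → [-1, 15, 17, 13, 2, 8, 16, 10, -20]
  -1 vs larger child 17 at index 2, swap → [17, 15, -1, 13, 2, 8, 16, 10, -20]
  -1 vs larger child 16 at index 6, swap → [17, 15, 16, 13, 2, 8, -1, 10, -20]
extract-max #2 returns 17:
  remove root 17; move last element -20 to root → [-20, 15, 16, 13, 2, 8, -1, 10]
  -20 vs larger child 16 at index 2, swap → [16, 15, -20, 13, 2, 8, -1, 10]
  -20 vs larger child 8 at index 5, swap → [16, 15, 8, 13, 2, -20, -1, 10]
extract-max #3 returns 16:
  remove root 16; move last element 10 to root → [10, 15, 8, 13, 2, -20, -1]
  10 vs larger child 15 at index 1, swap → [15, 10, 8, 13, 2, -20, -1]
  10 vs larger child 13 at index 3, swap → [15, 13, 8, 10, 2, -20, -1]
extract-max #4 returns 15:
  remove root 15; move last element -1 to root → [-1, 13, 8, 10, 2, -20]
  -1 vs larger child 13 at index 1, swap → [13, -1, 8, 10, 2, -20]
  -1 vs larger child 10 at index 3, swap → [13, 10, 8, -1, 2, -20]
extract-max #5 returns 13:
  remove root 13; move last element -20 to root → [-20, 10, 8, -1, 2]
  -20 vs larger child 10 at index 1, swap → [10, -20, 8, -1, 2]
  -20 vs larger child 2 at index 4, swap → [10, 2, 8, -1, -20]
extract-max #6 returns 10:
  remove root 10; move last element -20 to root → [-20, 2, 8, -1]
  -20 vs larger child 8 at index 2, swap → [8, 2, -20, -1]

[8, 2, -20, -1]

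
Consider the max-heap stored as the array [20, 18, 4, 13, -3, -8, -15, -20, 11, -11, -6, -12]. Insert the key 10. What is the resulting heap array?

append 10 at index 12 → [20, 18, 4, 13, -3, -8, -15, -20, 11, -11, -6, -12, 10]
10 > parent -8 at index 5, swap → [20, 18, 4, 13, -3, 10, -15, -20, 11, -11, -6, -12, -8]
10 > parent 4 at index 2, swap → [20, 18, 10, 13, -3, 4, -15, -20, 11, -11, -6, -12, -8]

[20, 18, 10, 13, -3, 4, -15, -20, 11, -11, -6, -12, -8]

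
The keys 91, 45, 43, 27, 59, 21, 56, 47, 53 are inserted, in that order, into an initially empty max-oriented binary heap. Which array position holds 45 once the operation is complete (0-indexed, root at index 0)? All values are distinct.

Insert 91:
  append 91 at index 0 → [91] (no swap needed)
Insert 45:
  append 45 at index 1 → [91, 45] (no swap needed)
Insert 43:
  append 43 at index 2 → [91, 45, 43] (no swap needed)
Insert 27:
  append 27 at index 3 → [91, 45, 43, 27] (no swap needed)
Insert 59:
  append 59 at index 4 → [91, 45, 43, 27, 59]
  59 > parent 45 at index 1, swap → [91, 59, 43, 27, 45]
Insert 21:
  append 21 at index 5 → [91, 59, 43, 27, 45, 21] (no swap needed)
Insert 56:
  append 56 at index 6 → [91, 59, 43, 27, 45, 21, 56]
  56 > parent 43 at index 2, swap → [91, 59, 56, 27, 45, 21, 43]
Insert 47:
  append 47 at index 7 → [91, 59, 56, 27, 45, 21, 43, 47]
  47 > parent 27 at index 3, swap → [91, 59, 56, 47, 45, 21, 43, 27]
Insert 53:
  append 53 at index 8 → [91, 59, 56, 47, 45, 21, 43, 27, 53]
  53 > parent 47 at index 3, swap → [91, 59, 56, 53, 45, 21, 43, 27, 47]
resulting array: [91, 59, 56, 53, 45, 21, 43, 27, 47]

4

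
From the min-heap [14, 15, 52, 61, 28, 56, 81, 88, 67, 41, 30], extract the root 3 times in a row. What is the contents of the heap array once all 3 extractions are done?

extract-min #1 returns 14:
  remove root 14; move last element 30 to root → [30, 15, 52, 61, 28, 56, 81, 88, 67, 41]
  30 vs smaller child 15 at index 1, swap → [15, 30, 52, 61, 28, 56, 81, 88, 67, 41]
  30 vs smaller child 28 at index 4, swap → [15, 28, 52, 61, 30, 56, 81, 88, 67, 41]
extract-min #2 returns 15:
  remove root 15; move last element 41 to root → [41, 28, 52, 61, 30, 56, 81, 88, 67]
  41 vs smaller child 28 at index 1, swap → [28, 41, 52, 61, 30, 56, 81, 88, 67]
  41 vs smaller child 30 at index 4, swap → [28, 30, 52, 61, 41, 56, 81, 88, 67]
extract-min #3 returns 28:
  remove root 28; move last element 67 to root → [67, 30, 52, 61, 41, 56, 81, 88]
  67 vs smaller child 30 at index 1, swap → [30, 67, 52, 61, 41, 56, 81, 88]
  67 vs smaller child 41 at index 4, swap → [30, 41, 52, 61, 67, 56, 81, 88]

[30, 41, 52, 61, 67, 56, 81, 88]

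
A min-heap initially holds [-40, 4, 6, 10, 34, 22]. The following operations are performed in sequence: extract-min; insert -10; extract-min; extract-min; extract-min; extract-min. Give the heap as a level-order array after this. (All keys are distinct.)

[22, 34]

extract-min → returns -40:
  remove root -40; move last element 22 to root → [22, 4, 6, 10, 34]
  22 vs smaller child 4 at index 1, swap → [4, 22, 6, 10, 34]
  22 vs smaller child 10 at index 3, swap → [4, 10, 6, 22, 34]
insert -10:
  append -10 at index 5 → [4, 10, 6, 22, 34, -10]
  -10 < parent 6 at index 2, swap → [4, 10, -10, 22, 34, 6]
  -10 < parent 4 at index 0, swap → [-10, 10, 4, 22, 34, 6]
extract-min → returns -10:
  remove root -10; move last element 6 to root → [6, 10, 4, 22, 34]
  6 vs smaller child 4 at index 2, swap → [4, 10, 6, 22, 34]
extract-min → returns 4:
  remove root 4; move last element 34 to root → [34, 10, 6, 22]
  34 vs smaller child 6 at index 2, swap → [6, 10, 34, 22]
extract-min → returns 6:
  remove root 6; move last element 22 to root → [22, 10, 34]
  22 vs smaller child 10 at index 1, swap → [10, 22, 34]
extract-min → returns 10:
  remove root 10; move last element 34 to root → [34, 22]
  34 vs only child 22 at index 1, swap → [22, 34]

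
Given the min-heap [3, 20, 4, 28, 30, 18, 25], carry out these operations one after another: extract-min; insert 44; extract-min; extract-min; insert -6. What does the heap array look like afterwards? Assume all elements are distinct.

extract-min → returns 3:
  remove root 3; move last element 25 to root → [25, 20, 4, 28, 30, 18]
  25 vs smaller child 4 at index 2, swap → [4, 20, 25, 28, 30, 18]
  25 vs only child 18 at index 5, swap → [4, 20, 18, 28, 30, 25]
insert 44:
  append 44 at index 6 → [4, 20, 18, 28, 30, 25, 44] (no swap needed)
extract-min → returns 4:
  remove root 4; move last element 44 to root → [44, 20, 18, 28, 30, 25]
  44 vs smaller child 18 at index 2, swap → [18, 20, 44, 28, 30, 25]
  44 vs only child 25 at index 5, swap → [18, 20, 25, 28, 30, 44]
extract-min → returns 18:
  remove root 18; move last element 44 to root → [44, 20, 25, 28, 30]
  44 vs smaller child 20 at index 1, swap → [20, 44, 25, 28, 30]
  44 vs smaller child 28 at index 3, swap → [20, 28, 25, 44, 30]
insert -6:
  append -6 at index 5 → [20, 28, 25, 44, 30, -6]
  -6 < parent 25 at index 2, swap → [20, 28, -6, 44, 30, 25]
  -6 < parent 20 at index 0, swap → [-6, 28, 20, 44, 30, 25]

[-6, 28, 20, 44, 30, 25]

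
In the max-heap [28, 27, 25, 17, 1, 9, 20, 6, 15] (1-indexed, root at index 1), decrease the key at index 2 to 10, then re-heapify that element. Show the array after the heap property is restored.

[28, 17, 25, 15, 1, 9, 20, 6, 10]

set index 2 from 27 to 10 → [28, 10, 25, 17, 1, 9, 20, 6, 15]
10 vs larger child 17 at index 4, swap → [28, 17, 25, 10, 1, 9, 20, 6, 15]
10 vs larger child 15 at index 9, swap → [28, 17, 25, 15, 1, 9, 20, 6, 10]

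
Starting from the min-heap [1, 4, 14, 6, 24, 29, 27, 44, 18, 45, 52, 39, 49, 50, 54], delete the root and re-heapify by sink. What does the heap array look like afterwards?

remove root 1; move last element 54 to root → [54, 4, 14, 6, 24, 29, 27, 44, 18, 45, 52, 39, 49, 50]
54 vs smaller child 4 at index 1, swap → [4, 54, 14, 6, 24, 29, 27, 44, 18, 45, 52, 39, 49, 50]
54 vs smaller child 6 at index 3, swap → [4, 6, 14, 54, 24, 29, 27, 44, 18, 45, 52, 39, 49, 50]
54 vs smaller child 18 at index 8, swap → [4, 6, 14, 18, 24, 29, 27, 44, 54, 45, 52, 39, 49, 50]

[4, 6, 14, 18, 24, 29, 27, 44, 54, 45, 52, 39, 49, 50]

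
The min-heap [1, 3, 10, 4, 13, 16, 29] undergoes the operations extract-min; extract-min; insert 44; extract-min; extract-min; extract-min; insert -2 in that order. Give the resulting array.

[-2, 16, 44, 29]

extract-min → returns 1:
  remove root 1; move last element 29 to root → [29, 3, 10, 4, 13, 16]
  29 vs smaller child 3 at index 1, swap → [3, 29, 10, 4, 13, 16]
  29 vs smaller child 4 at index 3, swap → [3, 4, 10, 29, 13, 16]
extract-min → returns 3:
  remove root 3; move last element 16 to root → [16, 4, 10, 29, 13]
  16 vs smaller child 4 at index 1, swap → [4, 16, 10, 29, 13]
  16 vs smaller child 13 at index 4, swap → [4, 13, 10, 29, 16]
insert 44:
  append 44 at index 5 → [4, 13, 10, 29, 16, 44] (no swap needed)
extract-min → returns 4:
  remove root 4; move last element 44 to root → [44, 13, 10, 29, 16]
  44 vs smaller child 10 at index 2, swap → [10, 13, 44, 29, 16]
extract-min → returns 10:
  remove root 10; move last element 16 to root → [16, 13, 44, 29]
  16 vs smaller child 13 at index 1, swap → [13, 16, 44, 29]
extract-min → returns 13:
  remove root 13; move last element 29 to root → [29, 16, 44]
  29 vs smaller child 16 at index 1, swap → [16, 29, 44]
insert -2:
  append -2 at index 3 → [16, 29, 44, -2]
  -2 < parent 29 at index 1, swap → [16, -2, 44, 29]
  -2 < parent 16 at index 0, swap → [-2, 16, 44, 29]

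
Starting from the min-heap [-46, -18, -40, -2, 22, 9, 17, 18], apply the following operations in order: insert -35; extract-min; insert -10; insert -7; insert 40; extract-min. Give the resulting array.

[-35, -18, -2, -10, -7, 9, 17, 18, 40, 22]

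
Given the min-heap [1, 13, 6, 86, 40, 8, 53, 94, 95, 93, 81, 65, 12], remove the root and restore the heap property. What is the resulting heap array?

remove root 1; move last element 12 to root → [12, 13, 6, 86, 40, 8, 53, 94, 95, 93, 81, 65]
12 vs smaller child 6 at index 2, swap → [6, 13, 12, 86, 40, 8, 53, 94, 95, 93, 81, 65]
12 vs smaller child 8 at index 5, swap → [6, 13, 8, 86, 40, 12, 53, 94, 95, 93, 81, 65]

[6, 13, 8, 86, 40, 12, 53, 94, 95, 93, 81, 65]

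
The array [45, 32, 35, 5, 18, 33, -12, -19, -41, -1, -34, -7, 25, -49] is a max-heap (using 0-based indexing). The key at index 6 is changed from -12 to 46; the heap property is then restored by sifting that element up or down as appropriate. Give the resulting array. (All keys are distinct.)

[46, 32, 45, 5, 18, 33, 35, -19, -41, -1, -34, -7, 25, -49]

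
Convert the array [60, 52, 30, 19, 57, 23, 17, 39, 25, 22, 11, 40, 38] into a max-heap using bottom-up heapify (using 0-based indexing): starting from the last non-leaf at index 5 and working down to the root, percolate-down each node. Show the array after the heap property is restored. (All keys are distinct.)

sift down from index 5:
  23 vs larger child 40 at index 11, swap → [60, 52, 30, 19, 57, 40, 17, 39, 25, 22, 11, 23, 38]
sift down from index 4: already satisfies heap property
sift down from index 3:
  19 vs larger child 39 at index 7, swap → [60, 52, 30, 39, 57, 40, 17, 19, 25, 22, 11, 23, 38]
sift down from index 2:
  30 vs larger child 40 at index 5, swap → [60, 52, 40, 39, 57, 30, 17, 19, 25, 22, 11, 23, 38]
  30 vs larger child 38 at index 12, swap → [60, 52, 40, 39, 57, 38, 17, 19, 25, 22, 11, 23, 30]
sift down from index 1:
  52 vs larger child 57 at index 4, swap → [60, 57, 40, 39, 52, 38, 17, 19, 25, 22, 11, 23, 30]
sift down from index 0: already satisfies heap property

[60, 57, 40, 39, 52, 38, 17, 19, 25, 22, 11, 23, 30]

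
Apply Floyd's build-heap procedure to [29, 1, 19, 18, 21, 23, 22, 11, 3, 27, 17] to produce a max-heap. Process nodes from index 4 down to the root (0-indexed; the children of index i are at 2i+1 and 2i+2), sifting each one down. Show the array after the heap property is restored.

sift down from index 4:
  21 vs larger child 27 at index 9, swap → [29, 1, 19, 18, 27, 23, 22, 11, 3, 21, 17]
sift down from index 3: already satisfies heap property
sift down from index 2:
  19 vs larger child 23 at index 5, swap → [29, 1, 23, 18, 27, 19, 22, 11, 3, 21, 17]
sift down from index 1:
  1 vs larger child 27 at index 4, swap → [29, 27, 23, 18, 1, 19, 22, 11, 3, 21, 17]
  1 vs larger child 21 at index 9, swap → [29, 27, 23, 18, 21, 19, 22, 11, 3, 1, 17]
sift down from index 0: already satisfies heap property

[29, 27, 23, 18, 21, 19, 22, 11, 3, 1, 17]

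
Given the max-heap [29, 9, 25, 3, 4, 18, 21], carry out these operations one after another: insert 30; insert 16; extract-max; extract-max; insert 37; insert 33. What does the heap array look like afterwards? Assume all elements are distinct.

[37, 33, 21, 25, 4, 18, 3, 9, 16]

insert 30:
  append 30 at index 7 → [29, 9, 25, 3, 4, 18, 21, 30]
  30 > parent 3 at index 3, swap → [29, 9, 25, 30, 4, 18, 21, 3]
  30 > parent 9 at index 1, swap → [29, 30, 25, 9, 4, 18, 21, 3]
  30 > parent 29 at index 0, swap → [30, 29, 25, 9, 4, 18, 21, 3]
insert 16:
  append 16 at index 8 → [30, 29, 25, 9, 4, 18, 21, 3, 16]
  16 > parent 9 at index 3, swap → [30, 29, 25, 16, 4, 18, 21, 3, 9]
extract-max → returns 30:
  remove root 30; move last element 9 to root → [9, 29, 25, 16, 4, 18, 21, 3]
  9 vs larger child 29 at index 1, swap → [29, 9, 25, 16, 4, 18, 21, 3]
  9 vs larger child 16 at index 3, swap → [29, 16, 25, 9, 4, 18, 21, 3]
extract-max → returns 29:
  remove root 29; move last element 3 to root → [3, 16, 25, 9, 4, 18, 21]
  3 vs larger child 25 at index 2, swap → [25, 16, 3, 9, 4, 18, 21]
  3 vs larger child 21 at index 6, swap → [25, 16, 21, 9, 4, 18, 3]
insert 37:
  append 37 at index 7 → [25, 16, 21, 9, 4, 18, 3, 37]
  37 > parent 9 at index 3, swap → [25, 16, 21, 37, 4, 18, 3, 9]
  37 > parent 16 at index 1, swap → [25, 37, 21, 16, 4, 18, 3, 9]
  37 > parent 25 at index 0, swap → [37, 25, 21, 16, 4, 18, 3, 9]
insert 33:
  append 33 at index 8 → [37, 25, 21, 16, 4, 18, 3, 9, 33]
  33 > parent 16 at index 3, swap → [37, 25, 21, 33, 4, 18, 3, 9, 16]
  33 > parent 25 at index 1, swap → [37, 33, 21, 25, 4, 18, 3, 9, 16]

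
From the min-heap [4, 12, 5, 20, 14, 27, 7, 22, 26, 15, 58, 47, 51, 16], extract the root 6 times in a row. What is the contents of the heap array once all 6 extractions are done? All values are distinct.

extract-min #1 returns 4:
  remove root 4; move last element 16 to root → [16, 12, 5, 20, 14, 27, 7, 22, 26, 15, 58, 47, 51]
  16 vs smaller child 5 at index 2, swap → [5, 12, 16, 20, 14, 27, 7, 22, 26, 15, 58, 47, 51]
  16 vs smaller child 7 at index 6, swap → [5, 12, 7, 20, 14, 27, 16, 22, 26, 15, 58, 47, 51]
extract-min #2 returns 5:
  remove root 5; move last element 51 to root → [51, 12, 7, 20, 14, 27, 16, 22, 26, 15, 58, 47]
  51 vs smaller child 7 at index 2, swap → [7, 12, 51, 20, 14, 27, 16, 22, 26, 15, 58, 47]
  51 vs smaller child 16 at index 6, swap → [7, 12, 16, 20, 14, 27, 51, 22, 26, 15, 58, 47]
extract-min #3 returns 7:
  remove root 7; move last element 47 to root → [47, 12, 16, 20, 14, 27, 51, 22, 26, 15, 58]
  47 vs smaller child 12 at index 1, swap → [12, 47, 16, 20, 14, 27, 51, 22, 26, 15, 58]
  47 vs smaller child 14 at index 4, swap → [12, 14, 16, 20, 47, 27, 51, 22, 26, 15, 58]
  47 vs smaller child 15 at index 9, swap → [12, 14, 16, 20, 15, 27, 51, 22, 26, 47, 58]
extract-min #4 returns 12:
  remove root 12; move last element 58 to root → [58, 14, 16, 20, 15, 27, 51, 22, 26, 47]
  58 vs smaller child 14 at index 1, swap → [14, 58, 16, 20, 15, 27, 51, 22, 26, 47]
  58 vs smaller child 15 at index 4, swap → [14, 15, 16, 20, 58, 27, 51, 22, 26, 47]
  58 vs only child 47 at index 9, swap → [14, 15, 16, 20, 47, 27, 51, 22, 26, 58]
extract-min #5 returns 14:
  remove root 14; move last element 58 to root → [58, 15, 16, 20, 47, 27, 51, 22, 26]
  58 vs smaller child 15 at index 1, swap → [15, 58, 16, 20, 47, 27, 51, 22, 26]
  58 vs smaller child 20 at index 3, swap → [15, 20, 16, 58, 47, 27, 51, 22, 26]
  58 vs smaller child 22 at index 7, swap → [15, 20, 16, 22, 47, 27, 51, 58, 26]
extract-min #6 returns 15:
  remove root 15; move last element 26 to root → [26, 20, 16, 22, 47, 27, 51, 58]
  26 vs smaller child 16 at index 2, swap → [16, 20, 26, 22, 47, 27, 51, 58]

[16, 20, 26, 22, 47, 27, 51, 58]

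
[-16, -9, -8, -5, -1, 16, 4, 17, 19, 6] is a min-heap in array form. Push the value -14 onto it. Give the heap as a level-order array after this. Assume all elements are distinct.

append -14 at index 10 → [-16, -9, -8, -5, -1, 16, 4, 17, 19, 6, -14]
-14 < parent -1 at index 4, swap → [-16, -9, -8, -5, -14, 16, 4, 17, 19, 6, -1]
-14 < parent -9 at index 1, swap → [-16, -14, -8, -5, -9, 16, 4, 17, 19, 6, -1]

[-16, -14, -8, -5, -9, 16, 4, 17, 19, 6, -1]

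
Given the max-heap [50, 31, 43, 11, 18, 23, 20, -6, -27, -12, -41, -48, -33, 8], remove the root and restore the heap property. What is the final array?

remove root 50; move last element 8 to root → [8, 31, 43, 11, 18, 23, 20, -6, -27, -12, -41, -48, -33]
8 vs larger child 43 at index 2, swap → [43, 31, 8, 11, 18, 23, 20, -6, -27, -12, -41, -48, -33]
8 vs larger child 23 at index 5, swap → [43, 31, 23, 11, 18, 8, 20, -6, -27, -12, -41, -48, -33]

[43, 31, 23, 11, 18, 8, 20, -6, -27, -12, -41, -48, -33]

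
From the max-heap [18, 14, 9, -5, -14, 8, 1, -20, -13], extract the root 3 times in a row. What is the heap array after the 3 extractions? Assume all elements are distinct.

[8, -5, 1, -13, -14, -20]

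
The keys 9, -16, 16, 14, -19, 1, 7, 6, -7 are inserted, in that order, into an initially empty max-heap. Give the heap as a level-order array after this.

[16, 14, 9, 6, -19, 1, 7, -16, -7]

Insert 9:
  append 9 at index 0 → [9] (no swap needed)
Insert -16:
  append -16 at index 1 → [9, -16] (no swap needed)
Insert 16:
  append 16 at index 2 → [9, -16, 16]
  16 > parent 9 at index 0, swap → [16, -16, 9]
Insert 14:
  append 14 at index 3 → [16, -16, 9, 14]
  14 > parent -16 at index 1, swap → [16, 14, 9, -16]
Insert -19:
  append -19 at index 4 → [16, 14, 9, -16, -19] (no swap needed)
Insert 1:
  append 1 at index 5 → [16, 14, 9, -16, -19, 1] (no swap needed)
Insert 7:
  append 7 at index 6 → [16, 14, 9, -16, -19, 1, 7] (no swap needed)
Insert 6:
  append 6 at index 7 → [16, 14, 9, -16, -19, 1, 7, 6]
  6 > parent -16 at index 3, swap → [16, 14, 9, 6, -19, 1, 7, -16]
Insert -7:
  append -7 at index 8 → [16, 14, 9, 6, -19, 1, 7, -16, -7] (no swap needed)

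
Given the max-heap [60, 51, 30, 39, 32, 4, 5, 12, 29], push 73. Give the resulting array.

append 73 at index 9 → [60, 51, 30, 39, 32, 4, 5, 12, 29, 73]
73 > parent 32 at index 4, swap → [60, 51, 30, 39, 73, 4, 5, 12, 29, 32]
73 > parent 51 at index 1, swap → [60, 73, 30, 39, 51, 4, 5, 12, 29, 32]
73 > parent 60 at index 0, swap → [73, 60, 30, 39, 51, 4, 5, 12, 29, 32]

[73, 60, 30, 39, 51, 4, 5, 12, 29, 32]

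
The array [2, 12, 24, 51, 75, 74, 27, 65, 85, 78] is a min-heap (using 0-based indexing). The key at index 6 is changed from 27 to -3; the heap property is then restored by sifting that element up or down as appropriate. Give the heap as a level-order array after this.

set index 6 from 27 to -3 → [2, 12, 24, 51, 75, 74, -3, 65, 85, 78]
-3 < parent 24 at index 2, swap → [2, 12, -3, 51, 75, 74, 24, 65, 85, 78]
-3 < parent 2 at index 0, swap → [-3, 12, 2, 51, 75, 74, 24, 65, 85, 78]

[-3, 12, 2, 51, 75, 74, 24, 65, 85, 78]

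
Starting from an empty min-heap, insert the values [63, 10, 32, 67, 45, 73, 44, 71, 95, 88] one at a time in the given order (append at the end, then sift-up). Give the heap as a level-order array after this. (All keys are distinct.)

[10, 45, 32, 67, 63, 73, 44, 71, 95, 88]

Insert 63:
  append 63 at index 0 → [63] (no swap needed)
Insert 10:
  append 10 at index 1 → [63, 10]
  10 < parent 63 at index 0, swap → [10, 63]
Insert 32:
  append 32 at index 2 → [10, 63, 32] (no swap needed)
Insert 67:
  append 67 at index 3 → [10, 63, 32, 67] (no swap needed)
Insert 45:
  append 45 at index 4 → [10, 63, 32, 67, 45]
  45 < parent 63 at index 1, swap → [10, 45, 32, 67, 63]
Insert 73:
  append 73 at index 5 → [10, 45, 32, 67, 63, 73] (no swap needed)
Insert 44:
  append 44 at index 6 → [10, 45, 32, 67, 63, 73, 44] (no swap needed)
Insert 71:
  append 71 at index 7 → [10, 45, 32, 67, 63, 73, 44, 71] (no swap needed)
Insert 95:
  append 95 at index 8 → [10, 45, 32, 67, 63, 73, 44, 71, 95] (no swap needed)
Insert 88:
  append 88 at index 9 → [10, 45, 32, 67, 63, 73, 44, 71, 95, 88] (no swap needed)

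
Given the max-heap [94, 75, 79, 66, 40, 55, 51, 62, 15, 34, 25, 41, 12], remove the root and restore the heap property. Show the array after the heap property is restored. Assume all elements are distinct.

remove root 94; move last element 12 to root → [12, 75, 79, 66, 40, 55, 51, 62, 15, 34, 25, 41]
12 vs larger child 79 at index 2, swap → [79, 75, 12, 66, 40, 55, 51, 62, 15, 34, 25, 41]
12 vs larger child 55 at index 5, swap → [79, 75, 55, 66, 40, 12, 51, 62, 15, 34, 25, 41]
12 vs only child 41 at index 11, swap → [79, 75, 55, 66, 40, 41, 51, 62, 15, 34, 25, 12]

[79, 75, 55, 66, 40, 41, 51, 62, 15, 34, 25, 12]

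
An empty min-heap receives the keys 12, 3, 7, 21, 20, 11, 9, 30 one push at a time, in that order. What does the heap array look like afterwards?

[3, 12, 7, 21, 20, 11, 9, 30]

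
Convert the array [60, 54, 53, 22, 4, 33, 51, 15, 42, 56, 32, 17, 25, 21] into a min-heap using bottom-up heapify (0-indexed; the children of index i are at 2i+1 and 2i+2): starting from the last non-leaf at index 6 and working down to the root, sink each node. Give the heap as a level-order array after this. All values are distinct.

sift down from index 6:
  51 vs only child 21 at index 13, swap → [60, 54, 53, 22, 4, 33, 21, 15, 42, 56, 32, 17, 25, 51]
sift down from index 5:
  33 vs smaller child 17 at index 11, swap → [60, 54, 53, 22, 4, 17, 21, 15, 42, 56, 32, 33, 25, 51]
sift down from index 4: already satisfies heap property
sift down from index 3:
  22 vs smaller child 15 at index 7, swap → [60, 54, 53, 15, 4, 17, 21, 22, 42, 56, 32, 33, 25, 51]
sift down from index 2:
  53 vs smaller child 17 at index 5, swap → [60, 54, 17, 15, 4, 53, 21, 22, 42, 56, 32, 33, 25, 51]
  53 vs smaller child 25 at index 12, swap → [60, 54, 17, 15, 4, 25, 21, 22, 42, 56, 32, 33, 53, 51]
sift down from index 1:
  54 vs smaller child 4 at index 4, swap → [60, 4, 17, 15, 54, 25, 21, 22, 42, 56, 32, 33, 53, 51]
  54 vs smaller child 32 at index 10, swap → [60, 4, 17, 15, 32, 25, 21, 22, 42, 56, 54, 33, 53, 51]
sift down from index 0:
  60 vs smaller child 4 at index 1, swap → [4, 60, 17, 15, 32, 25, 21, 22, 42, 56, 54, 33, 53, 51]
  60 vs smaller child 15 at index 3, swap → [4, 15, 17, 60, 32, 25, 21, 22, 42, 56, 54, 33, 53, 51]
  60 vs smaller child 22 at index 7, swap → [4, 15, 17, 22, 32, 25, 21, 60, 42, 56, 54, 33, 53, 51]

[4, 15, 17, 22, 32, 25, 21, 60, 42, 56, 54, 33, 53, 51]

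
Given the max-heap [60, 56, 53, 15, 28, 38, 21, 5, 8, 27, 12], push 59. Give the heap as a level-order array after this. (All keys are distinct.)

[60, 56, 59, 15, 28, 53, 21, 5, 8, 27, 12, 38]

append 59 at index 11 → [60, 56, 53, 15, 28, 38, 21, 5, 8, 27, 12, 59]
59 > parent 38 at index 5, swap → [60, 56, 53, 15, 28, 59, 21, 5, 8, 27, 12, 38]
59 > parent 53 at index 2, swap → [60, 56, 59, 15, 28, 53, 21, 5, 8, 27, 12, 38]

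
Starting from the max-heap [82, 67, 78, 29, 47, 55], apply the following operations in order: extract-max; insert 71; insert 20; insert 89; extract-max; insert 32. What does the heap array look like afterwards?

[78, 67, 71, 32, 47, 55, 20, 29]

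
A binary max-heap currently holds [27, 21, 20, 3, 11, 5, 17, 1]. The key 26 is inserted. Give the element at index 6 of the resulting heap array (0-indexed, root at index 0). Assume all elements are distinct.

17

append 26 at index 8 → [27, 21, 20, 3, 11, 5, 17, 1, 26]
26 > parent 3 at index 3, swap → [27, 21, 20, 26, 11, 5, 17, 1, 3]
26 > parent 21 at index 1, swap → [27, 26, 20, 21, 11, 5, 17, 1, 3]
resulting array: [27, 26, 20, 21, 11, 5, 17, 1, 3]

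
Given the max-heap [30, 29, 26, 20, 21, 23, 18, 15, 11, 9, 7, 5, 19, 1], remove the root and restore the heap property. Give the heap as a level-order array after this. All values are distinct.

remove root 30; move last element 1 to root → [1, 29, 26, 20, 21, 23, 18, 15, 11, 9, 7, 5, 19]
1 vs larger child 29 at index 1, swap → [29, 1, 26, 20, 21, 23, 18, 15, 11, 9, 7, 5, 19]
1 vs larger child 21 at index 4, swap → [29, 21, 26, 20, 1, 23, 18, 15, 11, 9, 7, 5, 19]
1 vs larger child 9 at index 9, swap → [29, 21, 26, 20, 9, 23, 18, 15, 11, 1, 7, 5, 19]

[29, 21, 26, 20, 9, 23, 18, 15, 11, 1, 7, 5, 19]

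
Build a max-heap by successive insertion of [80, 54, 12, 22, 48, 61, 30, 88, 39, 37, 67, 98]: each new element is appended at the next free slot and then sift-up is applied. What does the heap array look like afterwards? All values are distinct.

[98, 80, 88, 54, 67, 61, 30, 22, 39, 37, 48, 12]

Insert 80:
  append 80 at index 0 → [80] (no swap needed)
Insert 54:
  append 54 at index 1 → [80, 54] (no swap needed)
Insert 12:
  append 12 at index 2 → [80, 54, 12] (no swap needed)
Insert 22:
  append 22 at index 3 → [80, 54, 12, 22] (no swap needed)
Insert 48:
  append 48 at index 4 → [80, 54, 12, 22, 48] (no swap needed)
Insert 61:
  append 61 at index 5 → [80, 54, 12, 22, 48, 61]
  61 > parent 12 at index 2, swap → [80, 54, 61, 22, 48, 12]
Insert 30:
  append 30 at index 6 → [80, 54, 61, 22, 48, 12, 30] (no swap needed)
Insert 88:
  append 88 at index 7 → [80, 54, 61, 22, 48, 12, 30, 88]
  88 > parent 22 at index 3, swap → [80, 54, 61, 88, 48, 12, 30, 22]
  88 > parent 54 at index 1, swap → [80, 88, 61, 54, 48, 12, 30, 22]
  88 > parent 80 at index 0, swap → [88, 80, 61, 54, 48, 12, 30, 22]
Insert 39:
  append 39 at index 8 → [88, 80, 61, 54, 48, 12, 30, 22, 39] (no swap needed)
Insert 37:
  append 37 at index 9 → [88, 80, 61, 54, 48, 12, 30, 22, 39, 37] (no swap needed)
Insert 67:
  append 67 at index 10 → [88, 80, 61, 54, 48, 12, 30, 22, 39, 37, 67]
  67 > parent 48 at index 4, swap → [88, 80, 61, 54, 67, 12, 30, 22, 39, 37, 48]
Insert 98:
  append 98 at index 11 → [88, 80, 61, 54, 67, 12, 30, 22, 39, 37, 48, 98]
  98 > parent 12 at index 5, swap → [88, 80, 61, 54, 67, 98, 30, 22, 39, 37, 48, 12]
  98 > parent 61 at index 2, swap → [88, 80, 98, 54, 67, 61, 30, 22, 39, 37, 48, 12]
  98 > parent 88 at index 0, swap → [98, 80, 88, 54, 67, 61, 30, 22, 39, 37, 48, 12]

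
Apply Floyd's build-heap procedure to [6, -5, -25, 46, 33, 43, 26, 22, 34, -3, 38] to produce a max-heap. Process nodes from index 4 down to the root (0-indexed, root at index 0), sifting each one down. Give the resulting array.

[46, 38, 43, 34, 33, -25, 26, 22, -5, -3, 6]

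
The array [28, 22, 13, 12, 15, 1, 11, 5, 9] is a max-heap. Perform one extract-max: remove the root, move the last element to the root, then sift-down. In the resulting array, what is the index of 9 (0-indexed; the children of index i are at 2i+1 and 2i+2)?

4

remove root 28; move last element 9 to root → [9, 22, 13, 12, 15, 1, 11, 5]
9 vs larger child 22 at index 1, swap → [22, 9, 13, 12, 15, 1, 11, 5]
9 vs larger child 15 at index 4, swap → [22, 15, 13, 12, 9, 1, 11, 5]
resulting array: [22, 15, 13, 12, 9, 1, 11, 5]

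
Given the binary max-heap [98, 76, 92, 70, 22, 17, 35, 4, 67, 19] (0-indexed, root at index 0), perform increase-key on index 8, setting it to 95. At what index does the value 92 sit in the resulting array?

set index 8 from 67 to 95 → [98, 76, 92, 70, 22, 17, 35, 4, 95, 19]
95 > parent 70 at index 3, swap → [98, 76, 92, 95, 22, 17, 35, 4, 70, 19]
95 > parent 76 at index 1, swap → [98, 95, 92, 76, 22, 17, 35, 4, 70, 19]
resulting array: [98, 95, 92, 76, 22, 17, 35, 4, 70, 19]

2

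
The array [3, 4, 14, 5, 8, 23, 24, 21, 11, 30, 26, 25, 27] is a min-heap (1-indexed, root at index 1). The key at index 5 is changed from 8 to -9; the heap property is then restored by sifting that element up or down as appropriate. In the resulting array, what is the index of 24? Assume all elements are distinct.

set index 5 from 8 to -9 → [3, 4, 14, 5, -9, 23, 24, 21, 11, 30, 26, 25, 27]
-9 < parent 4 at index 2, swap → [3, -9, 14, 5, 4, 23, 24, 21, 11, 30, 26, 25, 27]
-9 < parent 3 at index 1, swap → [-9, 3, 14, 5, 4, 23, 24, 21, 11, 30, 26, 25, 27]
resulting array: [-9, 3, 14, 5, 4, 23, 24, 21, 11, 30, 26, 25, 27]

7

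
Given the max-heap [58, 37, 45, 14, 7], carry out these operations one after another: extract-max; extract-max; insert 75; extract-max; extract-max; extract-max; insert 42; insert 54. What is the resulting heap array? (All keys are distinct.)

[54, 7, 42]

extract-max → returns 58:
  remove root 58; move last element 7 to root → [7, 37, 45, 14]
  7 vs larger child 45 at index 2, swap → [45, 37, 7, 14]
extract-max → returns 45:
  remove root 45; move last element 14 to root → [14, 37, 7]
  14 vs larger child 37 at index 1, swap → [37, 14, 7]
insert 75:
  append 75 at index 3 → [37, 14, 7, 75]
  75 > parent 14 at index 1, swap → [37, 75, 7, 14]
  75 > parent 37 at index 0, swap → [75, 37, 7, 14]
extract-max → returns 75:
  remove root 75; move last element 14 to root → [14, 37, 7]
  14 vs larger child 37 at index 1, swap → [37, 14, 7]
extract-max → returns 37:
  remove root 37; move last element 7 to root → [7, 14]
  7 vs only child 14 at index 1, swap → [14, 7]
extract-max → returns 14:
  remove root 14; move last element 7 to root → [7] (no swap needed)
insert 42:
  append 42 at index 1 → [7, 42]
  42 > parent 7 at index 0, swap → [42, 7]
insert 54:
  append 54 at index 2 → [42, 7, 54]
  54 > parent 42 at index 0, swap → [54, 7, 42]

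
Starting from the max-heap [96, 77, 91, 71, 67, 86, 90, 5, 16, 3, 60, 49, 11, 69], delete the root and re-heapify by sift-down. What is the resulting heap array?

[91, 77, 90, 71, 67, 86, 69, 5, 16, 3, 60, 49, 11]

remove root 96; move last element 69 to root → [69, 77, 91, 71, 67, 86, 90, 5, 16, 3, 60, 49, 11]
69 vs larger child 91 at index 2, swap → [91, 77, 69, 71, 67, 86, 90, 5, 16, 3, 60, 49, 11]
69 vs larger child 90 at index 6, swap → [91, 77, 90, 71, 67, 86, 69, 5, 16, 3, 60, 49, 11]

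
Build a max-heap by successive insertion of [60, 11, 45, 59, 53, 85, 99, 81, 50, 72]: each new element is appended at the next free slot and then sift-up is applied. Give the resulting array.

[99, 81, 85, 59, 72, 45, 60, 11, 50, 53]

Insert 60:
  append 60 at index 0 → [60] (no swap needed)
Insert 11:
  append 11 at index 1 → [60, 11] (no swap needed)
Insert 45:
  append 45 at index 2 → [60, 11, 45] (no swap needed)
Insert 59:
  append 59 at index 3 → [60, 11, 45, 59]
  59 > parent 11 at index 1, swap → [60, 59, 45, 11]
Insert 53:
  append 53 at index 4 → [60, 59, 45, 11, 53] (no swap needed)
Insert 85:
  append 85 at index 5 → [60, 59, 45, 11, 53, 85]
  85 > parent 45 at index 2, swap → [60, 59, 85, 11, 53, 45]
  85 > parent 60 at index 0, swap → [85, 59, 60, 11, 53, 45]
Insert 99:
  append 99 at index 6 → [85, 59, 60, 11, 53, 45, 99]
  99 > parent 60 at index 2, swap → [85, 59, 99, 11, 53, 45, 60]
  99 > parent 85 at index 0, swap → [99, 59, 85, 11, 53, 45, 60]
Insert 81:
  append 81 at index 7 → [99, 59, 85, 11, 53, 45, 60, 81]
  81 > parent 11 at index 3, swap → [99, 59, 85, 81, 53, 45, 60, 11]
  81 > parent 59 at index 1, swap → [99, 81, 85, 59, 53, 45, 60, 11]
Insert 50:
  append 50 at index 8 → [99, 81, 85, 59, 53, 45, 60, 11, 50] (no swap needed)
Insert 72:
  append 72 at index 9 → [99, 81, 85, 59, 53, 45, 60, 11, 50, 72]
  72 > parent 53 at index 4, swap → [99, 81, 85, 59, 72, 45, 60, 11, 50, 53]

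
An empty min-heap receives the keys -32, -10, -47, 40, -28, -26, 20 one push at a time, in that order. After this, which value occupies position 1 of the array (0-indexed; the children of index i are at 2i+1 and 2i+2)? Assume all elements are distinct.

-28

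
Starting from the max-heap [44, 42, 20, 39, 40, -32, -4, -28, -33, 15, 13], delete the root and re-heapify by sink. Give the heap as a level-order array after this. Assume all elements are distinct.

[42, 40, 20, 39, 15, -32, -4, -28, -33, 13]

remove root 44; move last element 13 to root → [13, 42, 20, 39, 40, -32, -4, -28, -33, 15]
13 vs larger child 42 at index 1, swap → [42, 13, 20, 39, 40, -32, -4, -28, -33, 15]
13 vs larger child 40 at index 4, swap → [42, 40, 20, 39, 13, -32, -4, -28, -33, 15]
13 vs only child 15 at index 9, swap → [42, 40, 20, 39, 15, -32, -4, -28, -33, 13]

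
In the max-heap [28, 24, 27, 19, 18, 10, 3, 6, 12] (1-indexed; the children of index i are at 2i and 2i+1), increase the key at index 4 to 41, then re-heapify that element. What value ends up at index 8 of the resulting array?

6

set index 4 from 19 to 41 → [28, 24, 27, 41, 18, 10, 3, 6, 12]
41 > parent 24 at index 2, swap → [28, 41, 27, 24, 18, 10, 3, 6, 12]
41 > parent 28 at index 1, swap → [41, 28, 27, 24, 18, 10, 3, 6, 12]
resulting array: [41, 28, 27, 24, 18, 10, 3, 6, 12]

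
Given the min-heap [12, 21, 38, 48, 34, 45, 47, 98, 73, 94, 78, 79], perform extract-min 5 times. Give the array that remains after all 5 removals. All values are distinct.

[47, 48, 79, 73, 78, 94, 98]

extract-min #1 returns 12:
  remove root 12; move last element 79 to root → [79, 21, 38, 48, 34, 45, 47, 98, 73, 94, 78]
  79 vs smaller child 21 at index 1, swap → [21, 79, 38, 48, 34, 45, 47, 98, 73, 94, 78]
  79 vs smaller child 34 at index 4, swap → [21, 34, 38, 48, 79, 45, 47, 98, 73, 94, 78]
  79 vs smaller child 78 at index 10, swap → [21, 34, 38, 48, 78, 45, 47, 98, 73, 94, 79]
extract-min #2 returns 21:
  remove root 21; move last element 79 to root → [79, 34, 38, 48, 78, 45, 47, 98, 73, 94]
  79 vs smaller child 34 at index 1, swap → [34, 79, 38, 48, 78, 45, 47, 98, 73, 94]
  79 vs smaller child 48 at index 3, swap → [34, 48, 38, 79, 78, 45, 47, 98, 73, 94]
  79 vs smaller child 73 at index 8, swap → [34, 48, 38, 73, 78, 45, 47, 98, 79, 94]
extract-min #3 returns 34:
  remove root 34; move last element 94 to root → [94, 48, 38, 73, 78, 45, 47, 98, 79]
  94 vs smaller child 38 at index 2, swap → [38, 48, 94, 73, 78, 45, 47, 98, 79]
  94 vs smaller child 45 at index 5, swap → [38, 48, 45, 73, 78, 94, 47, 98, 79]
extract-min #4 returns 38:
  remove root 38; move last element 79 to root → [79, 48, 45, 73, 78, 94, 47, 98]
  79 vs smaller child 45 at index 2, swap → [45, 48, 79, 73, 78, 94, 47, 98]
  79 vs smaller child 47 at index 6, swap → [45, 48, 47, 73, 78, 94, 79, 98]
extract-min #5 returns 45:
  remove root 45; move last element 98 to root → [98, 48, 47, 73, 78, 94, 79]
  98 vs smaller child 47 at index 2, swap → [47, 48, 98, 73, 78, 94, 79]
  98 vs smaller child 79 at index 6, swap → [47, 48, 79, 73, 78, 94, 98]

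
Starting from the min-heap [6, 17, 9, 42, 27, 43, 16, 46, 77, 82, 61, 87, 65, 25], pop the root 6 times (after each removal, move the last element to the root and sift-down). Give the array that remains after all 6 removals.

extract-min #1 returns 6:
  remove root 6; move last element 25 to root → [25, 17, 9, 42, 27, 43, 16, 46, 77, 82, 61, 87, 65]
  25 vs smaller child 9 at index 2, swap → [9, 17, 25, 42, 27, 43, 16, 46, 77, 82, 61, 87, 65]
  25 vs smaller child 16 at index 6, swap → [9, 17, 16, 42, 27, 43, 25, 46, 77, 82, 61, 87, 65]
extract-min #2 returns 9:
  remove root 9; move last element 65 to root → [65, 17, 16, 42, 27, 43, 25, 46, 77, 82, 61, 87]
  65 vs smaller child 16 at index 2, swap → [16, 17, 65, 42, 27, 43, 25, 46, 77, 82, 61, 87]
  65 vs smaller child 25 at index 6, swap → [16, 17, 25, 42, 27, 43, 65, 46, 77, 82, 61, 87]
extract-min #3 returns 16:
  remove root 16; move last element 87 to root → [87, 17, 25, 42, 27, 43, 65, 46, 77, 82, 61]
  87 vs smaller child 17 at index 1, swap → [17, 87, 25, 42, 27, 43, 65, 46, 77, 82, 61]
  87 vs smaller child 27 at index 4, swap → [17, 27, 25, 42, 87, 43, 65, 46, 77, 82, 61]
  87 vs smaller child 61 at index 10, swap → [17, 27, 25, 42, 61, 43, 65, 46, 77, 82, 87]
extract-min #4 returns 17:
  remove root 17; move last element 87 to root → [87, 27, 25, 42, 61, 43, 65, 46, 77, 82]
  87 vs smaller child 25 at index 2, swap → [25, 27, 87, 42, 61, 43, 65, 46, 77, 82]
  87 vs smaller child 43 at index 5, swap → [25, 27, 43, 42, 61, 87, 65, 46, 77, 82]
extract-min #5 returns 25:
  remove root 25; move last element 82 to root → [82, 27, 43, 42, 61, 87, 65, 46, 77]
  82 vs smaller child 27 at index 1, swap → [27, 82, 43, 42, 61, 87, 65, 46, 77]
  82 vs smaller child 42 at index 3, swap → [27, 42, 43, 82, 61, 87, 65, 46, 77]
  82 vs smaller child 46 at index 7, swap → [27, 42, 43, 46, 61, 87, 65, 82, 77]
extract-min #6 returns 27:
  remove root 27; move last element 77 to root → [77, 42, 43, 46, 61, 87, 65, 82]
  77 vs smaller child 42 at index 1, swap → [42, 77, 43, 46, 61, 87, 65, 82]
  77 vs smaller child 46 at index 3, swap → [42, 46, 43, 77, 61, 87, 65, 82]

[42, 46, 43, 77, 61, 87, 65, 82]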